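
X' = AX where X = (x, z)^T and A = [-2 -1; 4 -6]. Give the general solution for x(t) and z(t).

Coefficient matrix A = [[-2, -1], [4, -6]].
Characteristic polynomial det(A - λI) = λ^2 + 8λ + 16 = 0.
Single eigenvalue λ = -4 with algebraic multiplicity 2.
Eigenvector v = (-1,-2); generalized eigenvector w with (A-λI)w=v is (-1,-1).
General solution: e^(-4t)[C_1·v + C_2·(t·v + w)].

x(t) = -C_1e^(-4t) - C_2te^(-4t) - C_2e^(-4t), z(t) = -2C_1e^(-4t) - 2C_2te^(-4t) - C_2e^(-4t)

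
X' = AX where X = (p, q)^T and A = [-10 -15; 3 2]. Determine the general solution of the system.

p(t) = c_1e^(-4t)sin(3t) + 2c_1e^(-4t)cos(3t) + 2c_2e^(-4t)sin(3t) - c_2e^(-4t)cos(3t), q(t) = -c_1e^(-4t)cos(3t) - c_2e^(-4t)sin(3t)

Coefficient matrix A = [[-10, -15], [3, 2]].
Characteristic polynomial det(A - λI) = λ^2 + 8λ + 25 = 0.
Eigenvalues λ = -4 ± 3i (complex conjugate pair).
For λ=-4+3i: an eigenvector is (2,-1) - i(1,0) = (2 - i, -1).
A real fundamental pair from Re and Im of e^((-4+3i)t)v: X_1 = e^(-4t)(cos(3t)·(2,-1) + sin(3t)·(1,0)), X_2 = e^(-4t)(sin(3t)·(2,-1) - cos(3t)·(1,0)).
General solution: c_1X_1 + c_2X_2.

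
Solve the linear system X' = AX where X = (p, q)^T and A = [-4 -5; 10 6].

p(t) = C_1e^(t)cos(5t) + C_2e^(t)sin(5t), q(t) = C_1e^(t)sin(5t) - C_1e^(t)cos(5t) - C_2e^(t)sin(5t) - C_2e^(t)cos(5t)

Coefficient matrix A = [[-4, -5], [10, 6]].
Characteristic polynomial det(A - λI) = λ^2 - 2λ + 26 = 0.
Eigenvalues λ = 1 ± 5i (complex conjugate pair).
For λ=1+5i: an eigenvector is (1,-1) - i(0,1) = (1, -1 - i).
A real fundamental pair from Re and Im of e^((1+5i)t)v: X_1 = e^(t)(cos(5t)·(1,-1) + sin(5t)·(0,1)), X_2 = e^(t)(sin(5t)·(1,-1) - cos(5t)·(0,1)).
General solution: C_1X_1 + C_2X_2.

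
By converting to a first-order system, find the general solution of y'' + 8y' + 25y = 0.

y(t) = c_1e^(-4t)cos(3t) + c_2e^(-4t)sin(3t)

Let x_1 = y, x_2 = y'. Then x_1' = x_2 and x_2' = -25x_1 - 8x_2.
A = [[0,1],[-25,-8]]; det(A-λI) = λ^2 + 8λ + 25.
Eigenvalues λ = -4 ± 3i.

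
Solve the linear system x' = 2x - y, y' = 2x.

Coefficient matrix A = [[2, -1], [2, 0]].
Characteristic polynomial det(A - λI) = λ^2 - 2λ + 2 = 0.
Eigenvalues λ = 1 ± i (complex conjugate pair).
For λ=1+i: an eigenvector is (0,1) - i(-1,-1) = (0 + i, 1 + i).
A real fundamental pair from Re and Im of e^((1+i)t)v: X_1 = e^(t)(cos(t)·(0,1) + sin(t)·(-1,-1)), X_2 = e^(t)(sin(t)·(0,1) - cos(t)·(-1,-1)).
General solution: C_1X_1 + C_2X_2.

x(t) = -C_1e^(t)sin(t) + C_2e^(t)cos(t), y(t) = -C_1e^(t)sin(t) + C_1e^(t)cos(t) + C_2e^(t)sin(t) + C_2e^(t)cos(t)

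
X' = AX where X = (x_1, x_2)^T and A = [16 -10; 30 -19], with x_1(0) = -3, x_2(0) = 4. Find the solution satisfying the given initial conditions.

x_1(t) = -20e^(t) + 17e^(-4t), x_2(t) = -30e^(t) + 34e^(-4t)

Coefficient matrix A = [[16, -10], [30, -19]].
Characteristic polynomial det(A - λI) = λ^2 + 3λ - 4 = 0.
Eigenvalues λ = 1, -4.
For λ=1: (A-λI) row 1 is [15, -10], so an eigenvector is (-2, -3).
For λ=-4: (A-λI) row 1 is [20, -10], so an eigenvector is (-1, -2).
General solution: K_1e^(t)(-2,-3) + K_2e^(-4t)(-1,-2).
Applying x_1(0)=-3, x_2(0)=4 gives K_1=10, K_2=-17.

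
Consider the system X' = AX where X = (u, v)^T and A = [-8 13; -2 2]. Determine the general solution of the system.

Coefficient matrix A = [[-8, 13], [-2, 2]].
Characteristic polynomial det(A - λI) = λ^2 + 6λ + 10 = 0.
Eigenvalues λ = -3 ± i (complex conjugate pair).
For λ=-3+i: an eigenvector is (3,1) - i(-2,-1) = (3 + 2i, 1 + i).
A real fundamental pair from Re and Im of e^((-3+i)t)v: X_1 = e^(-3t)(cos(t)·(3,1) + sin(t)·(-2,-1)), X_2 = e^(-3t)(sin(t)·(3,1) - cos(t)·(-2,-1)).
General solution: K_1X_1 + K_2X_2.

u(t) = -2K_1e^(-3t)sin(t) + 3K_1e^(-3t)cos(t) + 3K_2e^(-3t)sin(t) + 2K_2e^(-3t)cos(t), v(t) = -K_1e^(-3t)sin(t) + K_1e^(-3t)cos(t) + K_2e^(-3t)sin(t) + K_2e^(-3t)cos(t)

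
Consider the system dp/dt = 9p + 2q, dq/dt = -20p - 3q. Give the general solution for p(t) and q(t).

p(t) = K_1e^(3t)sin(2t) - K_2e^(3t)cos(2t), q(t) = -3K_1e^(3t)sin(2t) + K_1e^(3t)cos(2t) + K_2e^(3t)sin(2t) + 3K_2e^(3t)cos(2t)

Coefficient matrix A = [[9, 2], [-20, -3]].
Characteristic polynomial det(A - λI) = λ^2 - 6λ + 13 = 0.
Eigenvalues λ = 3 ± 2i (complex conjugate pair).
For λ=3+2i: an eigenvector is (0,1) - i(1,-3) = (0 - i, 1 + 3i).
A real fundamental pair from Re and Im of e^((3+2i)t)v: X_1 = e^(3t)(cos(2t)·(0,1) + sin(2t)·(1,-3)), X_2 = e^(3t)(sin(2t)·(0,1) - cos(2t)·(1,-3)).
General solution: K_1X_1 + K_2X_2.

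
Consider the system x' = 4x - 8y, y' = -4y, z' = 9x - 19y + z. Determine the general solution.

Coefficient matrix A = [[4, -8, 0], [0, -4, 0], [9, -19, 1]].
det(A - λI) = 0 gives eigenvalues λ = 4, 1, -4.
For λ=4: eigenvector (1,0,3).
For λ=1: eigenvector (0,0,1).
For λ=-4: eigenvector (1,1,2).
General solution: C_1e^(4t)(1,0,3) + C_2e^(t)(0,0,1) + C_3e^(-4t)(1,1,2).

x(t) = C_1e^(4t) + C_3e^(-4t), y(t) = C_3e^(-4t), z(t) = 3C_1e^(4t) + C_2e^(t) + 2C_3e^(-4t)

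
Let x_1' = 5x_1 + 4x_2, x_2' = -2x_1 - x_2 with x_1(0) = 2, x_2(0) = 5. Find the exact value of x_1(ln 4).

848

A = [[5,4],[-2,-1]]; eigenvalues λ = 1, 3.
Eigenvectors: (1,-1) for λ=1, (-2,1) for λ=3.
From the initial condition, c_1 = -12, c_2 = -7.
x_1(ln 4) = (-12)(4^1)(1) + (-7)(4^3)(-2) = 848.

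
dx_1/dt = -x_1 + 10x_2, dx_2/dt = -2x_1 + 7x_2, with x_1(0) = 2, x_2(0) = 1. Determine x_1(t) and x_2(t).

x_1(t) = e^(3t)sin(2t) + 2e^(3t)cos(2t), x_2(t) = e^(3t)cos(2t)

Coefficient matrix A = [[-1, 10], [-2, 7]].
Characteristic polynomial det(A - λI) = λ^2 - 6λ + 13 = 0.
Eigenvalues λ = 3 ± 2i (complex conjugate pair).
For λ=3+2i: an eigenvector is (-1,0) - i(2,1) = (-1 - 2i, 0 - i).
A real fundamental pair from Re and Im of e^((3+2i)t)v: X_1 = e^(3t)(cos(2t)·(-1,0) + sin(2t)·(2,1)), X_2 = e^(3t)(sin(2t)·(-1,0) - cos(2t)·(2,1)).
General solution: c_1X_1 + c_2X_2.
Applying x_1(0)=2, x_2(0)=1 gives c_1=0, c_2=-1.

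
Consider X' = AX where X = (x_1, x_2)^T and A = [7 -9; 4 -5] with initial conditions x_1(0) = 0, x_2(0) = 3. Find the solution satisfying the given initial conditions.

Coefficient matrix A = [[7, -9], [4, -5]].
Characteristic polynomial det(A - λI) = λ^2 - 2λ + 1 = 0.
Single eigenvalue λ = 1 with algebraic multiplicity 2.
Eigenvector v = (3,2); generalized eigenvector w with (A-λI)w=v is (2,1).
General solution: e^(t)[K_1·v + K_2·(t·v + w)].
Applying x_1(0)=0, x_2(0)=3 gives K_1=6, K_2=-9.

x_1(t) = -27te^(t), x_2(t) = -18te^(t) + 3e^(t)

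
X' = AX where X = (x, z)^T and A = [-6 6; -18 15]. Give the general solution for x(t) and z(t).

Coefficient matrix A = [[-6, 6], [-18, 15]].
Characteristic polynomial det(A - λI) = λ^2 - 9λ + 18 = 0.
Eigenvalues λ = 3, 6.
For λ=3: (A-λI) row 1 is [-9, 6], so an eigenvector is (-2, -3).
For λ=6: (A-λI) row 1 is [-12, 6], so an eigenvector is (-1, -2).
General solution: K_1e^(3t)(-2,-3) + K_2e^(6t)(-1,-2).

x(t) = -2K_1e^(3t) - K_2e^(6t), z(t) = -3K_1e^(3t) - 2K_2e^(6t)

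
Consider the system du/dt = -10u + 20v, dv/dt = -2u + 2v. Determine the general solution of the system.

Coefficient matrix A = [[-10, 20], [-2, 2]].
Characteristic polynomial det(A - λI) = λ^2 + 8λ + 20 = 0.
Eigenvalues λ = -4 ± 2i (complex conjugate pair).
For λ=-4+2i: an eigenvector is (-1,0) - i(3,1) = (-1 - 3i, 0 - i).
A real fundamental pair from Re and Im of e^((-4+2i)t)v: X_1 = e^(-4t)(cos(2t)·(-1,0) + sin(2t)·(3,1)), X_2 = e^(-4t)(sin(2t)·(-1,0) - cos(2t)·(3,1)).
General solution: c_1X_1 + c_2X_2.

u(t) = 3c_1e^(-4t)sin(2t) - c_1e^(-4t)cos(2t) - c_2e^(-4t)sin(2t) - 3c_2e^(-4t)cos(2t), v(t) = c_1e^(-4t)sin(2t) - c_2e^(-4t)cos(2t)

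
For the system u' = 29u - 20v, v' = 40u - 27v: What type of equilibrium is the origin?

unstable spiral

A = [[29,-20],[40,-27]]; det(A-λI) = λ^2 - 2λ + 17.
λ = 1 ± 4i: positive real part.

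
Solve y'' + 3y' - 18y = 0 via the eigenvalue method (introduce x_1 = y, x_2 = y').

y(t) = K_1e^(3t) + K_2e^(-6t)

Let x_1 = y, x_2 = y'. Then x_1' = x_2 and x_2' = 18x_1 - 3x_2.
A = [[0,1],[18,-3]]; det(A-λI) = λ^2 + 3λ - 18.
Eigenvalues λ = 3, -6 with eigenvectors (1,3), (1,-6).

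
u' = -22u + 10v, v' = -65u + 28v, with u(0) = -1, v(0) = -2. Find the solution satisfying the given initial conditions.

Coefficient matrix A = [[-22, 10], [-65, 28]].
Characteristic polynomial det(A - λI) = λ^2 - 6λ + 34 = 0.
Eigenvalues λ = 3 ± 5i (complex conjugate pair).
For λ=3+5i: an eigenvector is (-1,-2) - i(1,3) = (-1 - i, -2 - 3i).
A real fundamental pair from Re and Im of e^((3+5i)t)v: X_1 = e^(3t)(cos(5t)·(-1,-2) + sin(5t)·(1,3)), X_2 = e^(3t)(sin(5t)·(-1,-2) - cos(5t)·(1,3)).
General solution: c_1X_1 + c_2X_2.
Applying u(0)=-1, v(0)=-2 gives c_1=1, c_2=0.

u(t) = e^(3t)sin(5t) - e^(3t)cos(5t), v(t) = 3e^(3t)sin(5t) - 2e^(3t)cos(5t)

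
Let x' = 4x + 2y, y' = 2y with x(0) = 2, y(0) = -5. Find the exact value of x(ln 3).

-198

A = [[4,2],[0,2]]; eigenvalues λ = 2, 4.
Eigenvectors: (1,-1) for λ=2, (-1,0) for λ=4.
From the initial condition, c_1 = 5, c_2 = 3.
x(ln 3) = (5)(3^2)(1) + (3)(3^4)(-1) = -198.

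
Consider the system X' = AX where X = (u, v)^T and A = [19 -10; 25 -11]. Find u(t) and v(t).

u(t) = -c_1e^(4t)sin(5t) - c_1e^(4t)cos(5t) - c_2e^(4t)sin(5t) + c_2e^(4t)cos(5t), v(t) = -2c_1e^(4t)sin(5t) - c_1e^(4t)cos(5t) - c_2e^(4t)sin(5t) + 2c_2e^(4t)cos(5t)

Coefficient matrix A = [[19, -10], [25, -11]].
Characteristic polynomial det(A - λI) = λ^2 - 8λ + 41 = 0.
Eigenvalues λ = 4 ± 5i (complex conjugate pair).
For λ=4+5i: an eigenvector is (-1,-1) - i(-1,-2) = (-1 + i, -1 + 2i).
A real fundamental pair from Re and Im of e^((4+5i)t)v: X_1 = e^(4t)(cos(5t)·(-1,-1) + sin(5t)·(-1,-2)), X_2 = e^(4t)(sin(5t)·(-1,-1) - cos(5t)·(-1,-2)).
General solution: c_1X_1 + c_2X_2.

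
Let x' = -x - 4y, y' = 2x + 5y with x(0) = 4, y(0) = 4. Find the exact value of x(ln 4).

-704

A = [[-1,-4],[2,5]]; eigenvalues λ = 3, 1.
Eigenvectors: (-1,1) for λ=3, (2,-1) for λ=1.
From the initial condition, c_1 = 12, c_2 = 8.
x(ln 4) = (12)(4^3)(-1) + (8)(4^1)(2) = -704.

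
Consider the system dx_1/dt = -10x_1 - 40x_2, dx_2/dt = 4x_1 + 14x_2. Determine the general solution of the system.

Coefficient matrix A = [[-10, -40], [4, 14]].
Characteristic polynomial det(A - λI) = λ^2 - 4λ + 20 = 0.
Eigenvalues λ = 2 ± 4i (complex conjugate pair).
For λ=2+4i: an eigenvector is (1,0) - i(-3,1) = (1 + 3i, 0 - i).
A real fundamental pair from Re and Im of e^((2+4i)t)v: X_1 = e^(2t)(cos(4t)·(1,0) + sin(4t)·(-3,1)), X_2 = e^(2t)(sin(4t)·(1,0) - cos(4t)·(-3,1)).
General solution: K_1X_1 + K_2X_2.

x_1(t) = -3K_1e^(2t)sin(4t) + K_1e^(2t)cos(4t) + K_2e^(2t)sin(4t) + 3K_2e^(2t)cos(4t), x_2(t) = K_1e^(2t)sin(4t) - K_2e^(2t)cos(4t)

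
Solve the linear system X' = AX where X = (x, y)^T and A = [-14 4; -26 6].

Coefficient matrix A = [[-14, 4], [-26, 6]].
Characteristic polynomial det(A - λI) = λ^2 + 8λ + 20 = 0.
Eigenvalues λ = -4 ± 2i (complex conjugate pair).
For λ=-4+2i: an eigenvector is (1,2) - i(-1,-3) = (1 + i, 2 + 3i).
A real fundamental pair from Re and Im of e^((-4+2i)t)v: X_1 = e^(-4t)(cos(2t)·(1,2) + sin(2t)·(-1,-3)), X_2 = e^(-4t)(sin(2t)·(1,2) - cos(2t)·(-1,-3)).
General solution: c_1X_1 + c_2X_2.

x(t) = -c_1e^(-4t)sin(2t) + c_1e^(-4t)cos(2t) + c_2e^(-4t)sin(2t) + c_2e^(-4t)cos(2t), y(t) = -3c_1e^(-4t)sin(2t) + 2c_1e^(-4t)cos(2t) + 2c_2e^(-4t)sin(2t) + 3c_2e^(-4t)cos(2t)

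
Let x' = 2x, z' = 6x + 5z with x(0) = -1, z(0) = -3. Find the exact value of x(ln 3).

-9

A = [[2,0],[6,5]]; eigenvalues λ = 5, 2.
Eigenvectors: (0,1) for λ=5, (-1,2) for λ=2.
From the initial condition, c_1 = -5, c_2 = 1.
x(ln 3) = (-5)(3^5)(0) + (1)(3^2)(-1) = -9.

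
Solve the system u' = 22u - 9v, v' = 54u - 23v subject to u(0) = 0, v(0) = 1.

u(t) = -e^(4t) + e^(-5t), v(t) = -2e^(4t) + 3e^(-5t)

Coefficient matrix A = [[22, -9], [54, -23]].
Characteristic polynomial det(A - λI) = λ^2 + λ - 20 = 0.
Eigenvalues λ = 4, -5.
For λ=4: (A-λI) row 1 is [18, -9], so an eigenvector is (1, 2).
For λ=-5: (A-λI) row 1 is [27, -9], so an eigenvector is (-1, -3).
General solution: c_1e^(4t)(1,2) + c_2e^(-5t)(-1,-3).
Applying u(0)=0, v(0)=1 gives c_1=-1, c_2=-1.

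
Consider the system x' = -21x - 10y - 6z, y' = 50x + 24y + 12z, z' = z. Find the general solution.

x(t) = -3C_1e^(t) - 2C_2e^(4t) + C_3e^(-t), y(t) = 6C_1e^(t) + 5C_2e^(4t) - 2C_3e^(-t), z(t) = C_1e^(t)

Coefficient matrix A = [[-21, -10, -6], [50, 24, 12], [0, 0, 1]].
det(A - λI) = 0 gives eigenvalues λ = 1, 4, -1.
For λ=1: eigenvector (-3,6,1).
For λ=4: eigenvector (-2,5,0).
For λ=-1: eigenvector (1,-2,0).
General solution: C_1e^(t)(-3,6,1) + C_2e^(4t)(-2,5,0) + C_3e^(-t)(1,-2,0).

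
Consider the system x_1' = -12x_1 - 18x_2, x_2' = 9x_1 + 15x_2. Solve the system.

Coefficient matrix A = [[-12, -18], [9, 15]].
Characteristic polynomial det(A - λI) = λ^2 - 3λ - 18 = 0.
Eigenvalues λ = 6, -3.
For λ=6: (A-λI) row 1 is [-18, -18], so an eigenvector is (-1, 1).
For λ=-3: (A-λI) row 1 is [-9, -18], so an eigenvector is (-2, 1).
General solution: c_1e^(6t)(-1,1) + c_2e^(-3t)(-2,1).

x_1(t) = -c_1e^(6t) - 2c_2e^(-3t), x_2(t) = c_1e^(6t) + c_2e^(-3t)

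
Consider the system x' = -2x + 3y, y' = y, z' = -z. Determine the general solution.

Coefficient matrix A = [[-2, 3, 0], [0, 1, 0], [0, 0, -1]].
det(A - λI) = 0 gives eigenvalues λ = -1, 1, -2.
For λ=-1: eigenvector (0,0,1).
For λ=1: eigenvector (1,1,0).
For λ=-2: eigenvector (1,0,0).
General solution: c_1e^(-t)(0,0,1) + c_2e^(t)(1,1,0) + c_3e^(-2t)(1,0,0).

x(t) = c_2e^(t) + c_3e^(-2t), y(t) = c_2e^(t), z(t) = c_1e^(-t)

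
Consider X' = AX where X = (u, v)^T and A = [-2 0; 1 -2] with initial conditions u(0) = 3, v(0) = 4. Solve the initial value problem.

Coefficient matrix A = [[-2, 0], [1, -2]].
Characteristic polynomial det(A - λI) = λ^2 + 4λ + 4 = 0.
Single eigenvalue λ = -2 with algebraic multiplicity 2.
Eigenvector v = (0,-1); generalized eigenvector w with (A-λI)w=v is (-1,-2).
General solution: e^(-2t)[K_1·v + K_2·(t·v + w)].
Applying u(0)=3, v(0)=4 gives K_1=2, K_2=-3.

u(t) = 3e^(-2t), v(t) = 3te^(-2t) + 4e^(-2t)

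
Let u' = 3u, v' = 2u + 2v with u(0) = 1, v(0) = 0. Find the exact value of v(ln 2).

A = [[3,0],[2,2]]; eigenvalues λ = 2, 3.
Eigenvectors: (0,1) for λ=2, (-1,-2) for λ=3.
From the initial condition, c_1 = -2, c_2 = -1.
v(ln 2) = (-2)(2^2)(1) + (-1)(2^3)(-2) = 8.

8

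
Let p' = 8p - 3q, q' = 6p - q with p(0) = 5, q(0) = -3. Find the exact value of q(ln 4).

13056

A = [[8,-3],[6,-1]]; eigenvalues λ = 2, 5.
Eigenvectors: (-1,-2) for λ=2, (1,1) for λ=5.
From the initial condition, c_1 = 8, c_2 = 13.
q(ln 4) = (8)(4^2)(-2) + (13)(4^5)(1) = 13056.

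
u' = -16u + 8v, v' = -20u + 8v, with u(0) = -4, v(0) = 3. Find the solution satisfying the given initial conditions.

u(t) = 18e^(-4t)sin(4t) - 4e^(-4t)cos(4t), v(t) = 29e^(-4t)sin(4t) + 3e^(-4t)cos(4t)

Coefficient matrix A = [[-16, 8], [-20, 8]].
Characteristic polynomial det(A - λI) = λ^2 + 8λ + 32 = 0.
Eigenvalues λ = -4 ± 4i (complex conjugate pair).
For λ=-4+4i: an eigenvector is (1,2) - i(1,1) = (1 - i, 2 - i).
A real fundamental pair from Re and Im of e^((-4+4i)t)v: X_1 = e^(-4t)(cos(4t)·(1,2) + sin(4t)·(1,1)), X_2 = e^(-4t)(sin(4t)·(1,2) - cos(4t)·(1,1)).
General solution: C_1X_1 + C_2X_2.
Applying u(0)=-4, v(0)=3 gives C_1=7, C_2=11.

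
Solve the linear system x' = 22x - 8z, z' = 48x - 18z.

x(t) = c_1e^(6t) + c_2e^(-2t), z(t) = 2c_1e^(6t) + 3c_2e^(-2t)

Coefficient matrix A = [[22, -8], [48, -18]].
Characteristic polynomial det(A - λI) = λ^2 - 4λ - 12 = 0.
Eigenvalues λ = 6, -2.
For λ=6: (A-λI) row 1 is [16, -8], so an eigenvector is (1, 2).
For λ=-2: (A-λI) row 1 is [24, -8], so an eigenvector is (1, 3).
General solution: c_1e^(6t)(1,2) + c_2e^(-2t)(1,3).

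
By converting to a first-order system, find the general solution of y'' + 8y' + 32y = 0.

Let x_1 = y, x_2 = y'. Then x_1' = x_2 and x_2' = -32x_1 - 8x_2.
A = [[0,1],[-32,-8]]; det(A-λI) = λ^2 + 8λ + 32.
Eigenvalues λ = -4 ± 4i.

y(t) = K_1e^(-4t)cos(4t) + K_2e^(-4t)sin(4t)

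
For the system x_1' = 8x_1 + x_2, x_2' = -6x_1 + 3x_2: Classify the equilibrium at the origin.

A = [[8,1],[-6,3]]; det(A-λI) = λ^2 - 11λ + 30.
λ = 6, 5: both positive.

unstable node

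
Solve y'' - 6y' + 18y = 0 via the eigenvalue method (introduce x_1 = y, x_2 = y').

Let x_1 = y, x_2 = y'. Then x_1' = x_2 and x_2' = -18x_1 + 6x_2.
A = [[0,1],[-18,6]]; det(A-λI) = λ^2 - 6λ + 18.
Eigenvalues λ = 3 ± 3i.

y(t) = K_1e^(3t)cos(3t) + K_2e^(3t)sin(3t)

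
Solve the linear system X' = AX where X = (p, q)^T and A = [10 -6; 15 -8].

p(t) = -K_1e^(t)sin(3t) + K_1e^(t)cos(3t) + K_2e^(t)sin(3t) + K_2e^(t)cos(3t), q(t) = -K_1e^(t)sin(3t) + 2K_1e^(t)cos(3t) + 2K_2e^(t)sin(3t) + K_2e^(t)cos(3t)

Coefficient matrix A = [[10, -6], [15, -8]].
Characteristic polynomial det(A - λI) = λ^2 - 2λ + 10 = 0.
Eigenvalues λ = 1 ± 3i (complex conjugate pair).
For λ=1+3i: an eigenvector is (1,2) - i(-1,-1) = (1 + i, 2 + i).
A real fundamental pair from Re and Im of e^((1+3i)t)v: X_1 = e^(t)(cos(3t)·(1,2) + sin(3t)·(-1,-1)), X_2 = e^(t)(sin(3t)·(1,2) - cos(3t)·(-1,-1)).
General solution: K_1X_1 + K_2X_2.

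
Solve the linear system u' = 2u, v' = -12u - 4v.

Coefficient matrix A = [[2, 0], [-12, -4]].
Characteristic polynomial det(A - λI) = λ^2 + 2λ - 8 = 0.
Eigenvalues λ = -4, 2.
For λ=-4: (A-λI) row 1 is [6, 0], so an eigenvector is (0, -1).
For λ=2: (A-λI) row 2 is [-12, -6], so an eigenvector is (-1, 2).
General solution: c_1e^(-4t)(0,-1) + c_2e^(2t)(-1,2).

u(t) = -c_2e^(2t), v(t) = -c_1e^(-4t) + 2c_2e^(2t)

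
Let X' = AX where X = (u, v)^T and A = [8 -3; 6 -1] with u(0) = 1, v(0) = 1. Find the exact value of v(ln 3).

A = [[8,-3],[6,-1]]; eigenvalues λ = 5, 2.
Eigenvectors: (1,1) for λ=5, (1,2) for λ=2.
From the initial condition, c_1 = 1, c_2 = 0.
v(ln 3) = (1)(3^5)(1) + (0)(3^2)(2) = 243.

243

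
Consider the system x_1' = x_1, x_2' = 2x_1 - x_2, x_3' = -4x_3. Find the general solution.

x_1(t) = C_1e^(t), x_2(t) = C_1e^(t) + C_3e^(-t), x_3(t) = C_2e^(-4t)

Coefficient matrix A = [[1, 0, 0], [2, -1, 0], [0, 0, -4]].
det(A - λI) = 0 gives eigenvalues λ = 1, -4, -1.
For λ=1: eigenvector (1,1,0).
For λ=-4: eigenvector (0,0,1).
For λ=-1: eigenvector (0,1,0).
General solution: C_1e^(t)(1,1,0) + C_2e^(-4t)(0,0,1) + C_3e^(-t)(0,1,0).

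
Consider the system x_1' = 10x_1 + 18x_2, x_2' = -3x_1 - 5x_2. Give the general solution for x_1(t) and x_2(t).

Coefficient matrix A = [[10, 18], [-3, -5]].
Characteristic polynomial det(A - λI) = λ^2 - 5λ + 4 = 0.
Eigenvalues λ = 4, 1.
For λ=4: (A-λI) row 1 is [6, 18], so an eigenvector is (-3, 1).
For λ=1: (A-λI) row 1 is [9, 18], so an eigenvector is (2, -1).
General solution: c_1e^(4t)(-3,1) + c_2e^(t)(2,-1).

x_1(t) = -3c_1e^(4t) + 2c_2e^(t), x_2(t) = c_1e^(4t) - c_2e^(t)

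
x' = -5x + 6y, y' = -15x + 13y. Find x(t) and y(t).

x(t) = K_1e^(4t)sin(3t) - K_1e^(4t)cos(3t) - K_2e^(4t)sin(3t) - K_2e^(4t)cos(3t), y(t) = 2K_1e^(4t)sin(3t) - K_1e^(4t)cos(3t) - K_2e^(4t)sin(3t) - 2K_2e^(4t)cos(3t)

Coefficient matrix A = [[-5, 6], [-15, 13]].
Characteristic polynomial det(A - λI) = λ^2 - 8λ + 25 = 0.
Eigenvalues λ = 4 ± 3i (complex conjugate pair).
For λ=4+3i: an eigenvector is (-1,-1) - i(1,2) = (-1 - i, -1 - 2i).
A real fundamental pair from Re and Im of e^((4+3i)t)v: X_1 = e^(4t)(cos(3t)·(-1,-1) + sin(3t)·(1,2)), X_2 = e^(4t)(sin(3t)·(-1,-1) - cos(3t)·(1,2)).
General solution: K_1X_1 + K_2X_2.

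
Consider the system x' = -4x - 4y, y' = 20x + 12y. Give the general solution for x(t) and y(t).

Coefficient matrix A = [[-4, -4], [20, 12]].
Characteristic polynomial det(A - λI) = λ^2 - 8λ + 32 = 0.
Eigenvalues λ = 4 ± 4i (complex conjugate pair).
For λ=4+4i: an eigenvector is (1,-2) - i(0,1) = (1, -2 - i).
A real fundamental pair from Re and Im of e^((4+4i)t)v: X_1 = e^(4t)(cos(4t)·(1,-2) + sin(4t)·(0,1)), X_2 = e^(4t)(sin(4t)·(1,-2) - cos(4t)·(0,1)).
General solution: K_1X_1 + K_2X_2.

x(t) = K_1e^(4t)cos(4t) + K_2e^(4t)sin(4t), y(t) = K_1e^(4t)sin(4t) - 2K_1e^(4t)cos(4t) - 2K_2e^(4t)sin(4t) - K_2e^(4t)cos(4t)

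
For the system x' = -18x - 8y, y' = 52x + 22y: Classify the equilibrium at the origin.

unstable spiral

A = [[-18,-8],[52,22]]; det(A-λI) = λ^2 - 4λ + 20.
λ = 2 ± 4i: positive real part.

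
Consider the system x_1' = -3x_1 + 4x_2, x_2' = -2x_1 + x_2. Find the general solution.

Coefficient matrix A = [[-3, 4], [-2, 1]].
Characteristic polynomial det(A - λI) = λ^2 + 2λ + 5 = 0.
Eigenvalues λ = -1 ± 2i (complex conjugate pair).
For λ=-1+2i: an eigenvector is (-1,0) - i(1,1) = (-1 - i, 0 - i).
A real fundamental pair from Re and Im of e^((-1+2i)t)v: X_1 = e^(-t)(cos(2t)·(-1,0) + sin(2t)·(1,1)), X_2 = e^(-t)(sin(2t)·(-1,0) - cos(2t)·(1,1)).
General solution: C_1X_1 + C_2X_2.

x_1(t) = C_1e^(-t)sin(2t) - C_1e^(-t)cos(2t) - C_2e^(-t)sin(2t) - C_2e^(-t)cos(2t), x_2(t) = C_1e^(-t)sin(2t) - C_2e^(-t)cos(2t)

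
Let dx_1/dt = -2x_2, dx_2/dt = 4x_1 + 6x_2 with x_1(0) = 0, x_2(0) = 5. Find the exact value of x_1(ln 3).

-360

A = [[0,-2],[4,6]]; eigenvalues λ = 2, 4.
Eigenvectors: (-1,1) for λ=2, (-1,2) for λ=4.
From the initial condition, c_1 = -5, c_2 = 5.
x_1(ln 3) = (-5)(3^2)(-1) + (5)(3^4)(-1) = -360.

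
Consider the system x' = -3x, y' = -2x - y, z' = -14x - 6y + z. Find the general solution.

Coefficient matrix A = [[-3, 0, 0], [-2, -1, 0], [-14, -6, 1]].
det(A - λI) = 0 gives eigenvalues λ = -3, -1, 1.
For λ=-3: eigenvector (-1,-1,-5).
For λ=-1: eigenvector (0,1,3).
For λ=1: eigenvector (0,0,1).
General solution: C_1e^(-3t)(-1,-1,-5) + C_2e^(-t)(0,1,3) + C_3e^(t)(0,0,1).

x(t) = -C_1e^(-3t), y(t) = -C_1e^(-3t) + C_2e^(-t), z(t) = -5C_1e^(-3t) + 3C_2e^(-t) + C_3e^(t)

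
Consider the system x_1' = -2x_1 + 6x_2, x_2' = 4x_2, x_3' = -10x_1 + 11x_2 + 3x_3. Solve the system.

x_1(t) = C_1e^(-2t) + C_2e^(4t), x_2(t) = C_2e^(4t), x_3(t) = 2C_1e^(-2t) + C_2e^(4t) + C_3e^(3t)

Coefficient matrix A = [[-2, 6, 0], [0, 4, 0], [-10, 11, 3]].
det(A - λI) = 0 gives eigenvalues λ = -2, 4, 3.
For λ=-2: eigenvector (1,0,2).
For λ=4: eigenvector (1,1,1).
For λ=3: eigenvector (0,0,1).
General solution: C_1e^(-2t)(1,0,2) + C_2e^(4t)(1,1,1) + C_3e^(3t)(0,0,1).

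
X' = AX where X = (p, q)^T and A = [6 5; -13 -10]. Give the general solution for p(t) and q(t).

Coefficient matrix A = [[6, 5], [-13, -10]].
Characteristic polynomial det(A - λI) = λ^2 + 4λ + 5 = 0.
Eigenvalues λ = -2 ± i (complex conjugate pair).
For λ=-2+i: an eigenvector is (2,-3) - i(1,-2) = (2 - i, -3 + 2i).
A real fundamental pair from Re and Im of e^((-2+i)t)v: X_1 = e^(-2t)(cos(t)·(2,-3) + sin(t)·(1,-2)), X_2 = e^(-2t)(sin(t)·(2,-3) - cos(t)·(1,-2)).
General solution: c_1X_1 + c_2X_2.

p(t) = c_1e^(-2t)sin(t) + 2c_1e^(-2t)cos(t) + 2c_2e^(-2t)sin(t) - c_2e^(-2t)cos(t), q(t) = -2c_1e^(-2t)sin(t) - 3c_1e^(-2t)cos(t) - 3c_2e^(-2t)sin(t) + 2c_2e^(-2t)cos(t)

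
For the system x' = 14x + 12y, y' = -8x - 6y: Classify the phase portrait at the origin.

A = [[14,12],[-8,-6]]; det(A-λI) = λ^2 - 8λ + 12.
λ = 2, 6: both positive.

unstable node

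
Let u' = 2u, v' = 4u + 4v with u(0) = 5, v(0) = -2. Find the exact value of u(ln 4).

80

A = [[2,0],[4,4]]; eigenvalues λ = 2, 4.
Eigenvectors: (-1,2) for λ=2, (0,1) for λ=4.
From the initial condition, c_1 = -5, c_2 = 8.
u(ln 4) = (-5)(4^2)(-1) + (8)(4^4)(0) = 80.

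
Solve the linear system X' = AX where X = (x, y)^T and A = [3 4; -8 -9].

Coefficient matrix A = [[3, 4], [-8, -9]].
Characteristic polynomial det(A - λI) = λ^2 + 6λ + 5 = 0.
Eigenvalues λ = -1, -5.
For λ=-1: (A-λI) row 1 is [4, 4], so an eigenvector is (1, -1).
For λ=-5: (A-λI) row 1 is [8, 4], so an eigenvector is (-1, 2).
General solution: c_1e^(-t)(1,-1) + c_2e^(-5t)(-1,2).

x(t) = c_1e^(-t) - c_2e^(-5t), y(t) = -c_1e^(-t) + 2c_2e^(-5t)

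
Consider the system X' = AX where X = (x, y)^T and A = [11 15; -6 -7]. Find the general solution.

Coefficient matrix A = [[11, 15], [-6, -7]].
Characteristic polynomial det(A - λI) = λ^2 - 4λ + 13 = 0.
Eigenvalues λ = 2 ± 3i (complex conjugate pair).
For λ=2+3i: an eigenvector is (-1,1) - i(2,-1) = (-1 - 2i, 1 + i).
A real fundamental pair from Re and Im of e^((2+3i)t)v: X_1 = e^(2t)(cos(3t)·(-1,1) + sin(3t)·(2,-1)), X_2 = e^(2t)(sin(3t)·(-1,1) - cos(3t)·(2,-1)).
General solution: C_1X_1 + C_2X_2.

x(t) = 2C_1e^(2t)sin(3t) - C_1e^(2t)cos(3t) - C_2e^(2t)sin(3t) - 2C_2e^(2t)cos(3t), y(t) = -C_1e^(2t)sin(3t) + C_1e^(2t)cos(3t) + C_2e^(2t)sin(3t) + C_2e^(2t)cos(3t)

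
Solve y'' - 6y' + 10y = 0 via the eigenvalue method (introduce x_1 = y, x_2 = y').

y(t) = K_1e^(3t)cos(t) + K_2e^(3t)sin(t)

Let x_1 = y, x_2 = y'. Then x_1' = x_2 and x_2' = -10x_1 + 6x_2.
A = [[0,1],[-10,6]]; det(A-λI) = λ^2 - 6λ + 10.
Eigenvalues λ = 3 ± i.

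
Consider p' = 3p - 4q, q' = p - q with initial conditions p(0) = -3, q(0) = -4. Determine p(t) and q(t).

p(t) = 10te^(t) - 3e^(t), q(t) = 5te^(t) - 4e^(t)

Coefficient matrix A = [[3, -4], [1, -1]].
Characteristic polynomial det(A - λI) = λ^2 - 2λ + 1 = 0.
Single eigenvalue λ = 1 with algebraic multiplicity 2.
Eigenvector v = (-2,-1); generalized eigenvector w with (A-λI)w=v is (3,2).
General solution: e^(t)[C_1·v + C_2·(t·v + w)].
Applying p(0)=-3, q(0)=-4 gives C_1=-6, C_2=-5.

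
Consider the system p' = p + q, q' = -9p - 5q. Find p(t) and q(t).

p(t) = -c_1e^(-2t) - c_2te^(-2t), q(t) = 3c_1e^(-2t) + 3c_2te^(-2t) - c_2e^(-2t)

Coefficient matrix A = [[1, 1], [-9, -5]].
Characteristic polynomial det(A - λI) = λ^2 + 4λ + 4 = 0.
Single eigenvalue λ = -2 with algebraic multiplicity 2.
Eigenvector v = (-1,3); generalized eigenvector w with (A-λI)w=v is (0,-1).
General solution: e^(-2t)[c_1·v + c_2·(t·v + w)].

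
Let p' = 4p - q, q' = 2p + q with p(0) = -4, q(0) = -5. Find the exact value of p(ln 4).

A = [[4,-1],[2,1]]; eigenvalues λ = 2, 3.
Eigenvectors: (-1,-2) for λ=2, (1,1) for λ=3.
From the initial condition, c_1 = 1, c_2 = -3.
p(ln 4) = (1)(4^2)(-1) + (-3)(4^3)(1) = -208.

-208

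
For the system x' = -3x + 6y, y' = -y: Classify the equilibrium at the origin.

stable node

A = [[-3,6],[0,-1]]; det(A-λI) = λ^2 + 4λ + 3.
λ = -3, -1: both negative.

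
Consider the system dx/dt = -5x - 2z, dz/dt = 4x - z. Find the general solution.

Coefficient matrix A = [[-5, -2], [4, -1]].
Characteristic polynomial det(A - λI) = λ^2 + 6λ + 13 = 0.
Eigenvalues λ = -3 ± 2i (complex conjugate pair).
For λ=-3+2i: an eigenvector is (-1,1) - i(0,-1) = (-1, 1 + i).
A real fundamental pair from Re and Im of e^((-3+2i)t)v: X_1 = e^(-3t)(cos(2t)·(-1,1) + sin(2t)·(0,-1)), X_2 = e^(-3t)(sin(2t)·(-1,1) - cos(2t)·(0,-1)).
General solution: K_1X_1 + K_2X_2.

x(t) = -K_1e^(-3t)cos(2t) - K_2e^(-3t)sin(2t), z(t) = -K_1e^(-3t)sin(2t) + K_1e^(-3t)cos(2t) + K_2e^(-3t)sin(2t) + K_2e^(-3t)cos(2t)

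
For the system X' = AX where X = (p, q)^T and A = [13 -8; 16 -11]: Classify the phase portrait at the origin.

A = [[13,-8],[16,-11]]; det(A-λI) = λ^2 - 2λ - 15.
λ = -3, 5: opposite signs.

saddle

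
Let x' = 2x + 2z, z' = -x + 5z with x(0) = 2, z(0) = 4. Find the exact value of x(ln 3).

A = [[2,2],[-1,5]]; eigenvalues λ = 4, 3.
Eigenvectors: (1,1) for λ=4, (2,1) for λ=3.
From the initial condition, c_1 = 6, c_2 = -2.
x(ln 3) = (6)(3^4)(1) + (-2)(3^3)(2) = 378.

378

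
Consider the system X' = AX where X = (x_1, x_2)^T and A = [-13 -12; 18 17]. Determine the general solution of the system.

Coefficient matrix A = [[-13, -12], [18, 17]].
Characteristic polynomial det(A - λI) = λ^2 - 4λ - 5 = 0.
Eigenvalues λ = -1, 5.
For λ=-1: (A-λI) row 1 is [-12, -12], so an eigenvector is (1, -1).
For λ=5: (A-λI) row 1 is [-18, -12], so an eigenvector is (-2, 3).
General solution: c_1e^(-t)(1,-1) + c_2e^(5t)(-2,3).

x_1(t) = c_1e^(-t) - 2c_2e^(5t), x_2(t) = -c_1e^(-t) + 3c_2e^(5t)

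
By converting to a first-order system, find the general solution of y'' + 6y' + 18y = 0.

Let x_1 = y, x_2 = y'. Then x_1' = x_2 and x_2' = -18x_1 - 6x_2.
A = [[0,1],[-18,-6]]; det(A-λI) = λ^2 + 6λ + 18.
Eigenvalues λ = -3 ± 3i.

y(t) = c_1e^(-3t)cos(3t) + c_2e^(-3t)sin(3t)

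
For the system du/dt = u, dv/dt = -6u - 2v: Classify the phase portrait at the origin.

saddle

A = [[1,0],[-6,-2]]; det(A-λI) = λ^2 + λ - 2.
λ = -2, 1: opposite signs.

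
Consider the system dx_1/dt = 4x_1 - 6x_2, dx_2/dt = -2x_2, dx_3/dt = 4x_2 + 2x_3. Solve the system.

x_1(t) = c_1e^(-2t) - c_2e^(4t), x_2(t) = c_1e^(-2t), x_3(t) = -c_1e^(-2t) + c_3e^(2t)

Coefficient matrix A = [[4, -6, 0], [0, -2, 0], [0, 4, 2]].
det(A - λI) = 0 gives eigenvalues λ = -2, 4, 2.
For λ=-2: eigenvector (1,1,-1).
For λ=4: eigenvector (-1,0,0).
For λ=2: eigenvector (0,0,1).
General solution: c_1e^(-2t)(1,1,-1) + c_2e^(4t)(-1,0,0) + c_3e^(2t)(0,0,1).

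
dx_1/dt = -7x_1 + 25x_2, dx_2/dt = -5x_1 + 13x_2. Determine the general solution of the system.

x_1(t) = -2C_1e^(3t)sin(5t) + C_1e^(3t)cos(5t) + C_2e^(3t)sin(5t) + 2C_2e^(3t)cos(5t), x_2(t) = -C_1e^(3t)sin(5t) + C_2e^(3t)cos(5t)

Coefficient matrix A = [[-7, 25], [-5, 13]].
Characteristic polynomial det(A - λI) = λ^2 - 6λ + 34 = 0.
Eigenvalues λ = 3 ± 5i (complex conjugate pair).
For λ=3+5i: an eigenvector is (1,0) - i(-2,-1) = (1 + 2i, 0 + i).
A real fundamental pair from Re and Im of e^((3+5i)t)v: X_1 = e^(3t)(cos(5t)·(1,0) + sin(5t)·(-2,-1)), X_2 = e^(3t)(sin(5t)·(1,0) - cos(5t)·(-2,-1)).
General solution: C_1X_1 + C_2X_2.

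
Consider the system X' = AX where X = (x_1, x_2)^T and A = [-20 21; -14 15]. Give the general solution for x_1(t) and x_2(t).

x_1(t) = -c_1e^(t) - 3c_2e^(-6t), x_2(t) = -c_1e^(t) - 2c_2e^(-6t)

Coefficient matrix A = [[-20, 21], [-14, 15]].
Characteristic polynomial det(A - λI) = λ^2 + 5λ - 6 = 0.
Eigenvalues λ = 1, -6.
For λ=1: (A-λI) row 1 is [-21, 21], so an eigenvector is (-1, -1).
For λ=-6: (A-λI) row 1 is [-14, 21], so an eigenvector is (-3, -2).
General solution: c_1e^(t)(-1,-1) + c_2e^(-6t)(-3,-2).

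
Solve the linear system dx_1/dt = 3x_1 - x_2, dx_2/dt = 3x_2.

Coefficient matrix A = [[3, -1], [0, 3]].
Characteristic polynomial det(A - λI) = λ^2 - 6λ + 9 = 0.
Single eigenvalue λ = 3 with algebraic multiplicity 2.
Eigenvector v = (-1,0); generalized eigenvector w with (A-λI)w=v is (-3,1).
General solution: e^(3t)[K_1·v + K_2·(t·v + w)].

x_1(t) = -K_1e^(3t) - K_2te^(3t) - 3K_2e^(3t), x_2(t) = K_2e^(3t)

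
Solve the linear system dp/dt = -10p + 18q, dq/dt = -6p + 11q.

p(t) = -3K_1e^(2t) - 2K_2e^(-t), q(t) = -2K_1e^(2t) - K_2e^(-t)

Coefficient matrix A = [[-10, 18], [-6, 11]].
Characteristic polynomial det(A - λI) = λ^2 - λ - 2 = 0.
Eigenvalues λ = 2, -1.
For λ=2: (A-λI) row 1 is [-12, 18], so an eigenvector is (-3, -2).
For λ=-1: (A-λI) row 1 is [-9, 18], so an eigenvector is (-2, -1).
General solution: K_1e^(2t)(-3,-2) + K_2e^(-t)(-2,-1).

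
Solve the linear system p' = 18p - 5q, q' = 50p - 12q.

Coefficient matrix A = [[18, -5], [50, -12]].
Characteristic polynomial det(A - λI) = λ^2 - 6λ + 34 = 0.
Eigenvalues λ = 3 ± 5i (complex conjugate pair).
For λ=3+5i: an eigenvector is (-1,-3) - i(0,-1) = (-1, -3 + i).
A real fundamental pair from Re and Im of e^((3+5i)t)v: X_1 = e^(3t)(cos(5t)·(-1,-3) + sin(5t)·(0,-1)), X_2 = e^(3t)(sin(5t)·(-1,-3) - cos(5t)·(0,-1)).
General solution: K_1X_1 + K_2X_2.

p(t) = -K_1e^(3t)cos(5t) - K_2e^(3t)sin(5t), q(t) = -K_1e^(3t)sin(5t) - 3K_1e^(3t)cos(5t) - 3K_2e^(3t)sin(5t) + K_2e^(3t)cos(5t)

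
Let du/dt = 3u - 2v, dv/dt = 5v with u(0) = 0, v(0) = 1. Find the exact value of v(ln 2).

32

A = [[3,-2],[0,5]]; eigenvalues λ = 5, 3.
Eigenvectors: (1,-1) for λ=5, (-1,0) for λ=3.
From the initial condition, c_1 = -1, c_2 = -1.
v(ln 2) = (-1)(2^5)(-1) + (-1)(2^3)(0) = 32.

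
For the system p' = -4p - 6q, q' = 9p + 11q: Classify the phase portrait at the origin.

A = [[-4,-6],[9,11]]; det(A-λI) = λ^2 - 7λ + 10.
λ = 2, 5: both positive.

unstable node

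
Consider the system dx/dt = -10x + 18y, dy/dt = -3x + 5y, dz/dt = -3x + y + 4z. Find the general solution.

x(t) = 3C_2e^(-4t) - 2C_3e^(-t), y(t) = C_2e^(-4t) - C_3e^(-t), z(t) = C_1e^(4t) + C_2e^(-4t) - C_3e^(-t)

Coefficient matrix A = [[-10, 18, 0], [-3, 5, 0], [-3, 1, 4]].
det(A - λI) = 0 gives eigenvalues λ = 4, -4, -1.
For λ=4: eigenvector (0,0,1).
For λ=-4: eigenvector (3,1,1).
For λ=-1: eigenvector (-2,-1,-1).
General solution: C_1e^(4t)(0,0,1) + C_2e^(-4t)(3,1,1) + C_3e^(-t)(-2,-1,-1).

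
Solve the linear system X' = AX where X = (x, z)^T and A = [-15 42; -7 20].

x(t) = -2K_1e^(6t) + 3K_2e^(-t), z(t) = -K_1e^(6t) + K_2e^(-t)

Coefficient matrix A = [[-15, 42], [-7, 20]].
Characteristic polynomial det(A - λI) = λ^2 - 5λ - 6 = 0.
Eigenvalues λ = 6, -1.
For λ=6: (A-λI) row 1 is [-21, 42], so an eigenvector is (-2, -1).
For λ=-1: (A-λI) row 1 is [-14, 42], so an eigenvector is (3, 1).
General solution: K_1e^(6t)(-2,-1) + K_2e^(-t)(3,1).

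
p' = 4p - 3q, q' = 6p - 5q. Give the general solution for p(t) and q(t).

p(t) = -K_1e^(-2t) + K_2e^(t), q(t) = -2K_1e^(-2t) + K_2e^(t)

Coefficient matrix A = [[4, -3], [6, -5]].
Characteristic polynomial det(A - λI) = λ^2 + λ - 2 = 0.
Eigenvalues λ = -2, 1.
For λ=-2: (A-λI) row 1 is [6, -3], so an eigenvector is (-1, -2).
For λ=1: (A-λI) row 1 is [3, -3], so an eigenvector is (1, 1).
General solution: K_1e^(-2t)(-1,-2) + K_2e^(t)(1,1).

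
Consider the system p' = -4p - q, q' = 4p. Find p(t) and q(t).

p(t) = c_1e^(-2t) + c_2te^(-2t) + c_2e^(-2t), q(t) = -2c_1e^(-2t) - 2c_2te^(-2t) - 3c_2e^(-2t)

Coefficient matrix A = [[-4, -1], [4, 0]].
Characteristic polynomial det(A - λI) = λ^2 + 4λ + 4 = 0.
Single eigenvalue λ = -2 with algebraic multiplicity 2.
Eigenvector v = (1,-2); generalized eigenvector w with (A-λI)w=v is (1,-3).
General solution: e^(-2t)[c_1·v + c_2·(t·v + w)].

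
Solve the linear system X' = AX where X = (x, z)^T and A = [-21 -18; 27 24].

x(t) = 2c_1e^(6t) - c_2e^(-3t), z(t) = -3c_1e^(6t) + c_2e^(-3t)

Coefficient matrix A = [[-21, -18], [27, 24]].
Characteristic polynomial det(A - λI) = λ^2 - 3λ - 18 = 0.
Eigenvalues λ = 6, -3.
For λ=6: (A-λI) row 1 is [-27, -18], so an eigenvector is (2, -3).
For λ=-3: (A-λI) row 1 is [-18, -18], so an eigenvector is (-1, 1).
General solution: c_1e^(6t)(2,-3) + c_2e^(-3t)(-1,1).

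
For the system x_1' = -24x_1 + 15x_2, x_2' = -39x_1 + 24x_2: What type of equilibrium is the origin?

center

A = [[-24,15],[-39,24]]; det(A-λI) = λ^2 + 9.
λ = 0 ± 3i: zero real part.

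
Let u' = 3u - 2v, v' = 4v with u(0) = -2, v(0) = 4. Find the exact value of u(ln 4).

-1664

A = [[3,-2],[0,4]]; eigenvalues λ = 3, 4.
Eigenvectors: (-1,0) for λ=3, (2,-1) for λ=4.
From the initial condition, c_1 = -6, c_2 = -4.
u(ln 4) = (-6)(4^3)(-1) + (-4)(4^4)(2) = -1664.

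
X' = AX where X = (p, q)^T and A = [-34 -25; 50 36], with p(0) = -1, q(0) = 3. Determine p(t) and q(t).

Coefficient matrix A = [[-34, -25], [50, 36]].
Characteristic polynomial det(A - λI) = λ^2 - 2λ + 26 = 0.
Eigenvalues λ = 1 ± 5i (complex conjugate pair).
For λ=1+5i: an eigenvector is (-1,1) - i(2,-3) = (-1 - 2i, 1 + 3i).
A real fundamental pair from Re and Im of e^((1+5i)t)v: X_1 = e^(t)(cos(5t)·(-1,1) + sin(5t)·(2,-3)), X_2 = e^(t)(sin(5t)·(-1,1) - cos(5t)·(2,-3)).
General solution: c_1X_1 + c_2X_2.
Applying p(0)=-1, q(0)=3 gives c_1=-3, c_2=2.

p(t) = -8e^(t)sin(5t) - e^(t)cos(5t), q(t) = 11e^(t)sin(5t) + 3e^(t)cos(5t)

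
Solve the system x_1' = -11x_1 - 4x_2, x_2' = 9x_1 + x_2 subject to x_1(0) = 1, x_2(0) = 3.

Coefficient matrix A = [[-11, -4], [9, 1]].
Characteristic polynomial det(A - λI) = λ^2 + 10λ + 25 = 0.
Single eigenvalue λ = -5 with algebraic multiplicity 2.
Eigenvector v = (2,-3); generalized eigenvector w with (A-λI)w=v is (1,-2).
General solution: e^(-5t)[C_1·v + C_2·(t·v + w)].
Applying x_1(0)=1, x_2(0)=3 gives C_1=5, C_2=-9.

x_1(t) = -18te^(-5t) + e^(-5t), x_2(t) = 27te^(-5t) + 3e^(-5t)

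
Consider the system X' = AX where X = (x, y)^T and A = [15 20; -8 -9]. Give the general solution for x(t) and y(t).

Coefficient matrix A = [[15, 20], [-8, -9]].
Characteristic polynomial det(A - λI) = λ^2 - 6λ + 25 = 0.
Eigenvalues λ = 3 ± 4i (complex conjugate pair).
For λ=3+4i: an eigenvector is (1,-1) - i(-2,1) = (1 + 2i, -1 - i).
A real fundamental pair from Re and Im of e^((3+4i)t)v: X_1 = e^(3t)(cos(4t)·(1,-1) + sin(4t)·(-2,1)), X_2 = e^(3t)(sin(4t)·(1,-1) - cos(4t)·(-2,1)).
General solution: c_1X_1 + c_2X_2.

x(t) = -2c_1e^(3t)sin(4t) + c_1e^(3t)cos(4t) + c_2e^(3t)sin(4t) + 2c_2e^(3t)cos(4t), y(t) = c_1e^(3t)sin(4t) - c_1e^(3t)cos(4t) - c_2e^(3t)sin(4t) - c_2e^(3t)cos(4t)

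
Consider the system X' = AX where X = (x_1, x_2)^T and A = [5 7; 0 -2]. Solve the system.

x_1(t) = c_1e^(5t) - c_2e^(-2t), x_2(t) = c_2e^(-2t)

Coefficient matrix A = [[5, 7], [0, -2]].
Characteristic polynomial det(A - λI) = λ^2 - 3λ - 10 = 0.
Eigenvalues λ = 5, -2.
For λ=5: (A-λI) row 1 is [0, 7], so an eigenvector is (1, 0).
For λ=-2: (A-λI) row 1 is [7, 7], so an eigenvector is (-1, 1).
General solution: c_1e^(5t)(1,0) + c_2e^(-2t)(-1,1).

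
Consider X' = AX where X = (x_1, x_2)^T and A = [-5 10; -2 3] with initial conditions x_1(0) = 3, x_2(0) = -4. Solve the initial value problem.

x_1(t) = -26e^(-t)sin(2t) + 3e^(-t)cos(2t), x_2(t) = -11e^(-t)sin(2t) - 4e^(-t)cos(2t)

Coefficient matrix A = [[-5, 10], [-2, 3]].
Characteristic polynomial det(A - λI) = λ^2 + 2λ + 5 = 0.
Eigenvalues λ = -1 ± 2i (complex conjugate pair).
For λ=-1+2i: an eigenvector is (2,1) - i(1,0) = (2 - i, 1).
A real fundamental pair from Re and Im of e^((-1+2i)t)v: X_1 = e^(-t)(cos(2t)·(2,1) + sin(2t)·(1,0)), X_2 = e^(-t)(sin(2t)·(2,1) - cos(2t)·(1,0)).
General solution: K_1X_1 + K_2X_2.
Applying x_1(0)=3, x_2(0)=-4 gives K_1=-4, K_2=-11.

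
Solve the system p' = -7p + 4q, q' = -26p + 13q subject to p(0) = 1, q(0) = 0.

p(t) = -5e^(3t)sin(2t) + e^(3t)cos(2t), q(t) = -13e^(3t)sin(2t)

Coefficient matrix A = [[-7, 4], [-26, 13]].
Characteristic polynomial det(A - λI) = λ^2 - 6λ + 13 = 0.
Eigenvalues λ = 3 ± 2i (complex conjugate pair).
For λ=3+2i: an eigenvector is (-1,-2) - i(1,3) = (-1 - i, -2 - 3i).
A real fundamental pair from Re and Im of e^((3+2i)t)v: X_1 = e^(3t)(cos(2t)·(-1,-2) + sin(2t)·(1,3)), X_2 = e^(3t)(sin(2t)·(-1,-2) - cos(2t)·(1,3)).
General solution: c_1X_1 + c_2X_2.
Applying p(0)=1, q(0)=0 gives c_1=-3, c_2=2.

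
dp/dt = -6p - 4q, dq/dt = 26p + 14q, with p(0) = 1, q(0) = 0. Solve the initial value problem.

p(t) = -5e^(4t)sin(2t) + e^(4t)cos(2t), q(t) = 13e^(4t)sin(2t)

Coefficient matrix A = [[-6, -4], [26, 14]].
Characteristic polynomial det(A - λI) = λ^2 - 8λ + 20 = 0.
Eigenvalues λ = 4 ± 2i (complex conjugate pair).
For λ=4+2i: an eigenvector is (-1,2) - i(1,-3) = (-1 - i, 2 + 3i).
A real fundamental pair from Re and Im of e^((4+2i)t)v: X_1 = e^(4t)(cos(2t)·(-1,2) + sin(2t)·(1,-3)), X_2 = e^(4t)(sin(2t)·(-1,2) - cos(2t)·(1,-3)).
General solution: C_1X_1 + C_2X_2.
Applying p(0)=1, q(0)=0 gives C_1=-3, C_2=2.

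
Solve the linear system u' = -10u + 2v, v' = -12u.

u(t) = K_1e^(-4t) - K_2e^(-6t), v(t) = 3K_1e^(-4t) - 2K_2e^(-6t)

Coefficient matrix A = [[-10, 2], [-12, 0]].
Characteristic polynomial det(A - λI) = λ^2 + 10λ + 24 = 0.
Eigenvalues λ = -4, -6.
For λ=-4: (A-λI) row 1 is [-6, 2], so an eigenvector is (1, 3).
For λ=-6: (A-λI) row 1 is [-4, 2], so an eigenvector is (-1, -2).
General solution: K_1e^(-4t)(1,3) + K_2e^(-6t)(-1,-2).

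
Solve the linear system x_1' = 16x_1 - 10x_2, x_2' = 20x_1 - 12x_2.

Coefficient matrix A = [[16, -10], [20, -12]].
Characteristic polynomial det(A - λI) = λ^2 - 4λ + 8 = 0.
Eigenvalues λ = 2 ± 2i (complex conjugate pair).
For λ=2+2i: an eigenvector is (-1,-1) - i(-2,-3) = (-1 + 2i, -1 + 3i).
A real fundamental pair from Re and Im of e^((2+2i)t)v: X_1 = e^(2t)(cos(2t)·(-1,-1) + sin(2t)·(-2,-3)), X_2 = e^(2t)(sin(2t)·(-1,-1) - cos(2t)·(-2,-3)).
General solution: c_1X_1 + c_2X_2.

x_1(t) = -2c_1e^(2t)sin(2t) - c_1e^(2t)cos(2t) - c_2e^(2t)sin(2t) + 2c_2e^(2t)cos(2t), x_2(t) = -3c_1e^(2t)sin(2t) - c_1e^(2t)cos(2t) - c_2e^(2t)sin(2t) + 3c_2e^(2t)cos(2t)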